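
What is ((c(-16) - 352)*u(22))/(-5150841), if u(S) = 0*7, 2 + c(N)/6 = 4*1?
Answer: 0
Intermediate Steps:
c(N) = 12 (c(N) = -12 + 6*(4*1) = -12 + 6*4 = -12 + 24 = 12)
u(S) = 0
((c(-16) - 352)*u(22))/(-5150841) = ((12 - 352)*0)/(-5150841) = -340*0*(-1/5150841) = 0*(-1/5150841) = 0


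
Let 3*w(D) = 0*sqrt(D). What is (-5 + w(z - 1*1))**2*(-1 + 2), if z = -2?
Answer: 25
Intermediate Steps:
w(D) = 0 (w(D) = (0*sqrt(D))/3 = (1/3)*0 = 0)
(-5 + w(z - 1*1))**2*(-1 + 2) = (-5 + 0)**2*(-1 + 2) = (-5)**2*1 = 25*1 = 25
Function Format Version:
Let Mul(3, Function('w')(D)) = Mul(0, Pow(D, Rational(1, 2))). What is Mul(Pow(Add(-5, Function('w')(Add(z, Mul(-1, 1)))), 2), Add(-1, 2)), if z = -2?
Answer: 25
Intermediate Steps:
Function('w')(D) = 0 (Function('w')(D) = Mul(Rational(1, 3), Mul(0, Pow(D, Rational(1, 2)))) = Mul(Rational(1, 3), 0) = 0)
Mul(Pow(Add(-5, Function('w')(Add(z, Mul(-1, 1)))), 2), Add(-1, 2)) = Mul(Pow(Add(-5, 0), 2), Add(-1, 2)) = Mul(Pow(-5, 2), 1) = Mul(25, 1) = 25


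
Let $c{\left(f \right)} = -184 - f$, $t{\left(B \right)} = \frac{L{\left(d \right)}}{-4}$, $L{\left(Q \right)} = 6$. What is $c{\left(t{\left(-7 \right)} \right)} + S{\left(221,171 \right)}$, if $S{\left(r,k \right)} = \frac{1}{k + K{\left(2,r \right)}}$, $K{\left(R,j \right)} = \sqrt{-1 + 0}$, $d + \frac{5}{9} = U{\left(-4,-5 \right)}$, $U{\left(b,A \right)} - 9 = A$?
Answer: $- \frac{2668247}{14621} - \frac{i}{29242} \approx -182.49 - 3.4197 \cdot 10^{-5} i$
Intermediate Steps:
$U{\left(b,A \right)} = 9 + A$
$d = \frac{31}{9}$ ($d = - \frac{5}{9} + \left(9 - 5\right) = - \frac{5}{9} + 4 = \frac{31}{9} \approx 3.4444$)
$K{\left(R,j \right)} = i$ ($K{\left(R,j \right)} = \sqrt{-1} = i$)
$t{\left(B \right)} = - \frac{3}{2}$ ($t{\left(B \right)} = \frac{6}{-4} = 6 \left(- \frac{1}{4}\right) = - \frac{3}{2}$)
$S{\left(r,k \right)} = \frac{1}{i + k}$ ($S{\left(r,k \right)} = \frac{1}{k + i} = \frac{1}{i + k}$)
$c{\left(t{\left(-7 \right)} \right)} + S{\left(221,171 \right)} = \left(-184 - - \frac{3}{2}\right) + \frac{1}{i + 171} = \left(-184 + \frac{3}{2}\right) + \frac{1}{171 + i} = - \frac{365}{2} + \frac{171 - i}{29242}$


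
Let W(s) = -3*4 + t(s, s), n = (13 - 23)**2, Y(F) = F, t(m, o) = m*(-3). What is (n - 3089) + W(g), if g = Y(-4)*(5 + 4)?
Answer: -2893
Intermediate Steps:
t(m, o) = -3*m
n = 100 (n = (-10)**2 = 100)
g = -36 (g = -4*(5 + 4) = -4*9 = -36)
W(s) = -12 - 3*s (W(s) = -3*4 - 3*s = -12 - 3*s)
(n - 3089) + W(g) = (100 - 3089) + (-12 - 3*(-36)) = -2989 + (-12 + 108) = -2989 + 96 = -2893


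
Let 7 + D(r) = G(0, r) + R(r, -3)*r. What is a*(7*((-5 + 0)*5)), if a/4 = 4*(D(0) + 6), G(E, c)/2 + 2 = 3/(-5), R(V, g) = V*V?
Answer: 17360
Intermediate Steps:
R(V, g) = V²
G(E, c) = -26/5 (G(E, c) = -4 + 2*(3/(-5)) = -4 + 2*(3*(-⅕)) = -4 + 2*(-⅗) = -4 - 6/5 = -26/5)
D(r) = -61/5 + r³ (D(r) = -7 + (-26/5 + r²*r) = -7 + (-26/5 + r³) = -61/5 + r³)
a = -496/5 (a = 4*(4*((-61/5 + 0³) + 6)) = 4*(4*((-61/5 + 0) + 6)) = 4*(4*(-61/5 + 6)) = 4*(4*(-31/5)) = 4*(-124/5) = -496/5 ≈ -99.200)
a*(7*((-5 + 0)*5)) = -3472*(-5 + 0)*5/5 = -3472*(-5*5)/5 = -3472*(-25)/5 = -496/5*(-175) = 17360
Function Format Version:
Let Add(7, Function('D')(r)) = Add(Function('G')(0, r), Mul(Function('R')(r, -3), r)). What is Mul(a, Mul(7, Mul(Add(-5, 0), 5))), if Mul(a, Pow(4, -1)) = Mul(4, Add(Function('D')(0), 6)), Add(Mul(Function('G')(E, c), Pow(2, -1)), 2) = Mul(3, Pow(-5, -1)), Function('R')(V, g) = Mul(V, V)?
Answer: 17360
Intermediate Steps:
Function('R')(V, g) = Pow(V, 2)
Function('G')(E, c) = Rational(-26, 5) (Function('G')(E, c) = Add(-4, Mul(2, Mul(3, Pow(-5, -1)))) = Add(-4, Mul(2, Mul(3, Rational(-1, 5)))) = Add(-4, Mul(2, Rational(-3, 5))) = Add(-4, Rational(-6, 5)) = Rational(-26, 5))
Function('D')(r) = Add(Rational(-61, 5), Pow(r, 3)) (Function('D')(r) = Add(-7, Add(Rational(-26, 5), Mul(Pow(r, 2), r))) = Add(-7, Add(Rational(-26, 5), Pow(r, 3))) = Add(Rational(-61, 5), Pow(r, 3)))
a = Rational(-496, 5) (a = Mul(4, Mul(4, Add(Add(Rational(-61, 5), Pow(0, 3)), 6))) = Mul(4, Mul(4, Add(Add(Rational(-61, 5), 0), 6))) = Mul(4, Mul(4, Add(Rational(-61, 5), 6))) = Mul(4, Mul(4, Rational(-31, 5))) = Mul(4, Rational(-124, 5)) = Rational(-496, 5) ≈ -99.200)
Mul(a, Mul(7, Mul(Add(-5, 0), 5))) = Mul(Rational(-496, 5), Mul(7, Mul(Add(-5, 0), 5))) = Mul(Rational(-496, 5), Mul(7, Mul(-5, 5))) = Mul(Rational(-496, 5), Mul(7, -25)) = Mul(Rational(-496, 5), -175) = 17360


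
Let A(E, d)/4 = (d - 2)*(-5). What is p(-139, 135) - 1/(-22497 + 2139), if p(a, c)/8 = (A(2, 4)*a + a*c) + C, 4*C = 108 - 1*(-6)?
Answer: -2145977495/20358 ≈ -1.0541e+5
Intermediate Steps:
C = 57/2 (C = (108 - 1*(-6))/4 = (108 + 6)/4 = (¼)*114 = 57/2 ≈ 28.500)
A(E, d) = 40 - 20*d (A(E, d) = 4*((d - 2)*(-5)) = 4*((-2 + d)*(-5)) = 4*(10 - 5*d) = 40 - 20*d)
p(a, c) = 228 - 320*a + 8*a*c (p(a, c) = 8*(((40 - 20*4)*a + a*c) + 57/2) = 8*(((40 - 80)*a + a*c) + 57/2) = 8*((-40*a + a*c) + 57/2) = 8*(57/2 - 40*a + a*c) = 228 - 320*a + 8*a*c)
p(-139, 135) - 1/(-22497 + 2139) = (228 - 320*(-139) + 8*(-139)*135) - 1/(-22497 + 2139) = (228 + 44480 - 150120) - 1/(-20358) = -105412 - 1*(-1/20358) = -105412 + 1/20358 = -2145977495/20358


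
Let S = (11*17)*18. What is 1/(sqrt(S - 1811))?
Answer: sqrt(1555)/1555 ≈ 0.025359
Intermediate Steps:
S = 3366 (S = 187*18 = 3366)
1/(sqrt(S - 1811)) = 1/(sqrt(3366 - 1811)) = 1/(sqrt(1555)) = sqrt(1555)/1555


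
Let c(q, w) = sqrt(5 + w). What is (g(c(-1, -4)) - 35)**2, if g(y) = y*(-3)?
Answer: 1444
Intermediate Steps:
g(y) = -3*y
(g(c(-1, -4)) - 35)**2 = (-3*sqrt(5 - 4) - 35)**2 = (-3*sqrt(1) - 35)**2 = (-3*1 - 35)**2 = (-3 - 35)**2 = (-38)**2 = 1444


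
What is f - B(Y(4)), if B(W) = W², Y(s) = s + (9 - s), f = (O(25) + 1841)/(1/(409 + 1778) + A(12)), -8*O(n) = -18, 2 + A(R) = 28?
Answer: -22761/2252 ≈ -10.107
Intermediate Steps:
A(R) = 26 (A(R) = -2 + 28 = 26)
O(n) = 9/4 (O(n) = -⅛*(-18) = 9/4)
f = 159651/2252 (f = (9/4 + 1841)/(1/(409 + 1778) + 26) = 7373/(4*(1/2187 + 26)) = 7373/(4*(56863/2187)) = (7373/4)*(2187/56863) = 159651/2252 ≈ 70.893)
Y(s) = 9
f - B(Y(4)) = 159651/2252 - 1*9² = 159651/2252 - 1*81 = 159651/2252 - 81 = -22761/2252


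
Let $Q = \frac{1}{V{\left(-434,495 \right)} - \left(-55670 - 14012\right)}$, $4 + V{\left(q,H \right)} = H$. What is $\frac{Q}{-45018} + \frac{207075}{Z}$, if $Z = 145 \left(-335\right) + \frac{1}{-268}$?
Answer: $- \frac{58438283350791167}{13708269137303838} \approx -4.263$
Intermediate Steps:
$V{\left(q,H \right)} = -4 + H$
$Z = - \frac{13018101}{268}$ ($Z = -48575 - \frac{1}{268} = - \frac{13018101}{268} \approx -48575.0$)
$Q = \frac{1}{70173}$ ($Q = \frac{1}{\left(-4 + 495\right) - \left(-55670 - 14012\right)} = \frac{1}{491 - \left(-55670 - 14012\right)} = \frac{1}{491 - -69682} = \frac{1}{491 + 69682} = \frac{1}{70173} \approx 1.4251 \cdot 10^{-5}$)
$\frac{Q}{-45018} + \frac{207075}{Z} = \frac{1}{70173 \left(-45018\right)} + \frac{207075}{- \frac{13018101}{268}} = \frac{1}{70173} \left(- \frac{1}{45018}\right) + 207075 \left(- \frac{268}{13018101}\right) = - \frac{1}{3159048114} - \frac{18498700}{4339367} = - \frac{58438283350791167}{13708269137303838}$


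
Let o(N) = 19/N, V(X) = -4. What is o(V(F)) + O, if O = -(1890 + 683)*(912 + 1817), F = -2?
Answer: -28086887/4 ≈ -7.0217e+6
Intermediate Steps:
O = -7021717 (O = -2573*2729 = -1*7021717 = -7021717)
o(V(F)) + O = 19/(-4) - 7021717 = 19*(-¼) - 7021717 = -19/4 - 7021717 = -28086887/4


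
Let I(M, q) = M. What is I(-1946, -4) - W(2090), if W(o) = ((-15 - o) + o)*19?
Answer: -1661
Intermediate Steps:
W(o) = -285 (W(o) = -15*19 = -285)
I(-1946, -4) - W(2090) = -1946 - 1*(-285) = -1946 + 285 = -1661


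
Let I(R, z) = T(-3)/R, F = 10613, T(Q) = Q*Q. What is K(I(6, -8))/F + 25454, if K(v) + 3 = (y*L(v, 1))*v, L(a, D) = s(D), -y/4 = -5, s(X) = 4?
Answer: 270143419/10613 ≈ 25454.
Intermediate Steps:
y = 20 (y = -4*(-5) = 20)
L(a, D) = 4
T(Q) = Q²
I(R, z) = 9/R (I(R, z) = (-3)²/R = 9/R)
K(v) = -3 + 80*v (K(v) = -3 + (20*4)*v = -3 + 80*v)
K(I(6, -8))/F + 25454 = (-3 + 80*(9/6))/10613 + 25454 = (-3 + 80*(9*(⅙)))*(1/10613) + 25454 = (-3 + 80*(3/2))*(1/10613) + 25454 = (-3 + 120)*(1/10613) + 25454 = 117*(1/10613) + 25454 = 117/10613 + 25454 = 270143419/10613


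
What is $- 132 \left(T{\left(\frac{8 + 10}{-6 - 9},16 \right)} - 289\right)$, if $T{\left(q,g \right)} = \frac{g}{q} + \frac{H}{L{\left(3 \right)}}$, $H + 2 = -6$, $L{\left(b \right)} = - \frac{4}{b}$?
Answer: $39116$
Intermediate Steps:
$H = -8$ ($H = -2 - 6 = -8$)
$T{\left(q,g \right)} = 6 + \frac{g}{q}$ ($T{\left(q,g \right)} = \frac{g}{q} - \frac{8}{\left(-4\right) \frac{1}{3}} = \frac{g}{q} - \frac{8}{- \frac{4}{3}} = \frac{g}{q} - -6 = \frac{g}{q} + 6 = 6 + \frac{g}{q}$)
$- 132 \left(T{\left(\frac{8 + 10}{-6 - 9},16 \right)} - 289\right) = - 132 \left(\left(6 + \frac{16}{\left(8 + 10\right) \frac{1}{-6 - 9}}\right) - 289\right) = - 132 \left(\left(6 + \frac{16}{18 \frac{1}{-15}}\right) - 289\right) = - 132 \left(\left(6 + \frac{16}{18 \left(- \frac{1}{15}\right)}\right) - 289\right) = - 132 \left(\left(6 + \frac{16}{- \frac{6}{5}}\right) - 289\right) = - 132 \left(\left(6 + 16 \left(- \frac{5}{6}\right)\right) - 289\right) = - 132 \left(\left(6 - \frac{40}{3}\right) - 289\right) = - 132 \left(- \frac{22}{3} - 289\right) = \left(-132\right) \left(- \frac{889}{3}\right) = 39116$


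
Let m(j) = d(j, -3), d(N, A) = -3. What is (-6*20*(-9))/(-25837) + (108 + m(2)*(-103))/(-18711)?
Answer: -1475329/23020767 ≈ -0.064087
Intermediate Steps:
m(j) = -3
(-6*20*(-9))/(-25837) + (108 + m(2)*(-103))/(-18711) = (-6*20*(-9))/(-25837) + (108 - 3*(-103))/(-18711) = -120*(-9)*(-1/25837) + (108 + 309)*(-1/18711) = 1080*(-1/25837) + 417*(-1/18711) = -1080/25837 - 139/6237 = -1475329/23020767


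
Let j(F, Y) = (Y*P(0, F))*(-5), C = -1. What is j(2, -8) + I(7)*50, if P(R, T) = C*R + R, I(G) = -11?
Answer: -550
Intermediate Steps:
P(R, T) = 0 (P(R, T) = -R + R = 0)
j(F, Y) = 0 (j(F, Y) = (Y*0)*(-5) = 0*(-5) = 0)
j(2, -8) + I(7)*50 = 0 - 11*50 = 0 - 550 = -550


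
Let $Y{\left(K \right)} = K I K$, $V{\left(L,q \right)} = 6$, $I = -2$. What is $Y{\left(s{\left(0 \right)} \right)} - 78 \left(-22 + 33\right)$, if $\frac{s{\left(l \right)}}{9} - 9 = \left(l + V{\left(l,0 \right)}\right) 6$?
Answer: $-328908$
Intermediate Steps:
$s{\left(l \right)} = 405 + 54 l$ ($s{\left(l \right)} = 81 + 9 \left(l + 6\right) 6 = 81 + 9 \left(6 + l\right) 6 = 81 + 9 \left(36 + 6 l\right) = 81 + \left(324 + 54 l\right) = 405 + 54 l$)
$Y{\left(K \right)} = - 2 K^{2}$ ($Y{\left(K \right)} = K \left(-2\right) K = - 2 K K = - 2 K^{2}$)
$Y{\left(s{\left(0 \right)} \right)} - 78 \left(-22 + 33\right) = - 2 \left(405 + 54 \cdot 0\right)^{2} - 78 \left(-22 + 33\right) = - 2 \left(405 + 0\right)^{2} - 858 = - 2 \cdot 405^{2} - 858 = \left(-2\right) 164025 - 858 = -328050 - 858 = -328908$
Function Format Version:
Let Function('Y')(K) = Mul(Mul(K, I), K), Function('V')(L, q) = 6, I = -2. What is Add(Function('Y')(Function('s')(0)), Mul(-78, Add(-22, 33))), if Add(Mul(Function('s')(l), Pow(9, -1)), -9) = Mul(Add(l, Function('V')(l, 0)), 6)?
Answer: -328908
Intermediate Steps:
Function('s')(l) = Add(405, Mul(54, l)) (Function('s')(l) = Add(81, Mul(9, Mul(Add(l, 6), 6))) = Add(81, Mul(9, Mul(Add(6, l), 6))) = Add(81, Mul(9, Add(36, Mul(6, l)))) = Add(81, Add(324, Mul(54, l))) = Add(405, Mul(54, l)))
Function('Y')(K) = Mul(-2, Pow(K, 2)) (Function('Y')(K) = Mul(Mul(K, -2), K) = Mul(Mul(-2, K), K) = Mul(-2, Pow(K, 2)))
Add(Function('Y')(Function('s')(0)), Mul(-78, Add(-22, 33))) = Add(Mul(-2, Pow(Add(405, Mul(54, 0)), 2)), Mul(-78, Add(-22, 33))) = Add(Mul(-2, Pow(Add(405, 0), 2)), Mul(-78, 11)) = Add(Mul(-2, Pow(405, 2)), -858) = Add(Mul(-2, 164025), -858) = Add(-328050, -858) = -328908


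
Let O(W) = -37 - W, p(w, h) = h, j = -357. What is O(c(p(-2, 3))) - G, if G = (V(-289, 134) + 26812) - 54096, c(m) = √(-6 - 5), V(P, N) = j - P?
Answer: 27315 - I*√11 ≈ 27315.0 - 3.3166*I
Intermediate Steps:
V(P, N) = -357 - P
c(m) = I*√11 (c(m) = √(-11) = I*√11)
G = -27352 (G = ((-357 - 1*(-289)) + 26812) - 54096 = ((-357 + 289) + 26812) - 54096 = (-68 + 26812) - 54096 = 26744 - 54096 = -27352)
O(c(p(-2, 3))) - G = (-37 - I*√11) - 1*(-27352) = (-37 - I*√11) + 27352 = 27315 - I*√11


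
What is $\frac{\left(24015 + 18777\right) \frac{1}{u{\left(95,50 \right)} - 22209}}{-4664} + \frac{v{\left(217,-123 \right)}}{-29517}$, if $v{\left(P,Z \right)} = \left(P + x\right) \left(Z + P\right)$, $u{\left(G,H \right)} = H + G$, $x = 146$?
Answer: $- \frac{146254681877}{126562126768} \approx -1.1556$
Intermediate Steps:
$u{\left(G,H \right)} = G + H$
$v{\left(P,Z \right)} = \left(146 + P\right) \left(P + Z\right)$ ($v{\left(P,Z \right)} = \left(P + 146\right) \left(Z + P\right) = \left(146 + P\right) \left(P + Z\right)$)
$\frac{\left(24015 + 18777\right) \frac{1}{u{\left(95,50 \right)} - 22209}}{-4664} + \frac{v{\left(217,-123 \right)}}{-29517} = \frac{\left(24015 + 18777\right) \frac{1}{\left(95 + 50\right) - 22209}}{-4664} + \frac{217^{2} + 146 \cdot 217 + 146 \left(-123\right) + 217 \left(-123\right)}{-29517} = \frac{42792}{145 - 22209} \left(- \frac{1}{4664}\right) + \left(47089 + 31682 - 17958 - 26691\right) \left(- \frac{1}{29517}\right) = \frac{42792}{-22064} \left(- \frac{1}{4664}\right) + 34122 \left(- \frac{1}{29517}\right) = 42792 \left(- \frac{1}{22064}\right) \left(- \frac{1}{4664}\right) - \frac{11374}{9839} = \left(- \frac{5349}{2758}\right) \left(- \frac{1}{4664}\right) - \frac{11374}{9839} = \frac{5349}{12863312} - \frac{11374}{9839} = - \frac{146254681877}{126562126768}$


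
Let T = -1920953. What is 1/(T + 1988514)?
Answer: 1/67561 ≈ 1.4801e-5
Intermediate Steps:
1/(T + 1988514) = 1/(-1920953 + 1988514) = 1/67561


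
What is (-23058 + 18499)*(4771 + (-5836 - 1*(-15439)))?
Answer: -65531066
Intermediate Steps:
(-23058 + 18499)*(4771 + (-5836 - 1*(-15439))) = -4559*(4771 + (-5836 + 15439)) = -4559*(4771 + 9603) = -4559*14374 = -65531066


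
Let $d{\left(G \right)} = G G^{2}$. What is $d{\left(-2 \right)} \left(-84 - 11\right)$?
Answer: $760$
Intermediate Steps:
$d{\left(G \right)} = G^{3}$
$d{\left(-2 \right)} \left(-84 - 11\right) = \left(-2\right)^{3} \left(-84 - 11\right) = - 8 \left(-84 - 11\right) = \left(-8\right) \left(-95\right) = 760$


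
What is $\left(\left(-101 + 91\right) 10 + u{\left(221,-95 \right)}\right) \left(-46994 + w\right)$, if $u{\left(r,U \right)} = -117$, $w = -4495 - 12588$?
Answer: $13904709$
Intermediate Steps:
$w = -17083$
$\left(\left(-101 + 91\right) 10 + u{\left(221,-95 \right)}\right) \left(-46994 + w\right) = \left(\left(-101 + 91\right) 10 - 117\right) \left(-46994 - 17083\right) = \left(\left(-10\right) 10 - 117\right) \left(-64077\right) = \left(-100 - 117\right) \left(-64077\right) = \left(-217\right) \left(-64077\right) = 13904709$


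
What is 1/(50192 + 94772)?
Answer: 1/144964 ≈ 6.8983e-6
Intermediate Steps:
1/(50192 + 94772) = 1/144964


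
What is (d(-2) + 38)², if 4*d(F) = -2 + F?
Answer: 1369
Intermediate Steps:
d(F) = -½ + F/4 (d(F) = (-2 + F)/4 = -½ + F/4)
(d(-2) + 38)² = ((-½ + (¼)*(-2)) + 38)² = ((-½ - ½) + 38)² = (-1 + 38)² = 37² = 1369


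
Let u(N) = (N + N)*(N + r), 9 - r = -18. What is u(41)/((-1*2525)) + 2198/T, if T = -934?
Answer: -5378967/1179175 ≈ -4.5616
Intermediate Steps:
r = 27 (r = 9 - 1*(-18) = 9 + 18 = 27)
u(N) = 2*N*(27 + N) (u(N) = (N + N)*(N + 27) = (2*N)*(27 + N) = 2*N*(27 + N))
u(41)/((-1*2525)) + 2198/T = (2*41*(27 + 41))/((-1*2525)) + 2198/(-934) = (2*41*68)/(-2525) + 2198*(-1/934) = 5576*(-1/2525) - 1099/467 = -5576/2525 - 1099/467 = -5378967/1179175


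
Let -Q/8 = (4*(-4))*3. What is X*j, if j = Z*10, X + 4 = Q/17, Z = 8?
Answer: 25280/17 ≈ 1487.1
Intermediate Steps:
Q = 384 (Q = -8*4*(-4)*3 = -(-128)*3 = -8*(-48) = 384)
X = 316/17 (X = -4 + 384/17 = 316/17 ≈ 18.588)
j = 80 (j = 8*10 = 80)
X*j = (316/17)*80 = 25280/17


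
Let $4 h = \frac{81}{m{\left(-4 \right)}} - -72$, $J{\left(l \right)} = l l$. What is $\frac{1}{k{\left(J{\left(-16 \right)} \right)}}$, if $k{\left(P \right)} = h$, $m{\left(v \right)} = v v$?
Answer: $\frac{64}{1233} \approx 0.051906$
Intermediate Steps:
$m{\left(v \right)} = v^{2}$
$J{\left(l \right)} = l^{2}$
$h = \frac{1233}{64}$ ($h = \frac{\frac{81}{\left(-4\right)^{2}} - -72}{4} = \frac{\frac{81}{16} + 72}{4} = \frac{1}{4} \cdot \frac{1233}{16} = \frac{1233}{64} \approx 19.266$)
$k{\left(P \right)} = \frac{1233}{64}$
$\frac{1}{k{\left(J{\left(-16 \right)} \right)}} = \frac{1}{\frac{1233}{64}} = \frac{64}{1233}$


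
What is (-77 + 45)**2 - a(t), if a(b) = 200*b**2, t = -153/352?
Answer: 15274487/15488 ≈ 986.21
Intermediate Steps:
t = -153/352 (t = -153*1/352 = -153/352 ≈ -0.43466)
(-77 + 45)**2 - a(t) = (-77 + 45)**2 - 200*(-153/352)**2 = (-32)**2 - 200*23409/123904 = 1024 - 1*585225/15488 = 1024 - 585225/15488 = 15274487/15488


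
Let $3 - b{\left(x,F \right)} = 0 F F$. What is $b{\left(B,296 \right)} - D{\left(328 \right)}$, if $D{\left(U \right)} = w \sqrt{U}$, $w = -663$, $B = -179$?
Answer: $3 + 1326 \sqrt{82} \approx 12010.0$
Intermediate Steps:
$b{\left(x,F \right)} = 3$ ($b{\left(x,F \right)} = 3 - 0 F F = 3 - 0 F = 3 - 0 = 3 + 0 = 3$)
$D{\left(U \right)} = - 663 \sqrt{U}$
$b{\left(B,296 \right)} - D{\left(328 \right)} = 3 - - 663 \sqrt{328} = 3 - - 663 \cdot 2 \sqrt{82} = 3 - - 1326 \sqrt{82} = 3 + 1326 \sqrt{82}$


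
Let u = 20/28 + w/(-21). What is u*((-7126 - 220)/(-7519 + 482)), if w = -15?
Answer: 73460/49259 ≈ 1.4913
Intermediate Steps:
u = 10/7 (u = 20/28 - 15/(-21) = 20*(1/28) - 15*(-1/21) = 5/7 + 5/7 = 10/7 ≈ 1.4286)
u*((-7126 - 220)/(-7519 + 482)) = 10*((-7126 - 220)/(-7519 + 482))/7 = 10*(-7346/(-7037))/7 = 10*(-7346*(-1/7037))/7 = (10/7)*(7346/7037) = 73460/49259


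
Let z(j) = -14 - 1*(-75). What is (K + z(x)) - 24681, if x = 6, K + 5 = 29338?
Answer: 4713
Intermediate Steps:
K = 29333 (K = -5 + 29338 = 29333)
z(j) = 61 (z(j) = -14 + 75 = 61)
(K + z(x)) - 24681 = (29333 + 61) - 24681 = 29394 - 24681 = 4713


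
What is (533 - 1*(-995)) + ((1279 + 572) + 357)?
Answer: 3736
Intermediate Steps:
(533 - 1*(-995)) + ((1279 + 572) + 357) = (533 + 995) + (1851 + 357) = 1528 + 2208 = 3736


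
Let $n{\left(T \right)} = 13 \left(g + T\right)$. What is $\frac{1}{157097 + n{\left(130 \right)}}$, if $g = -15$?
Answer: $\frac{1}{158592} \approx 6.3055 \cdot 10^{-6}$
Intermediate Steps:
$n{\left(T \right)} = -195 + 13 T$ ($n{\left(T \right)} = 13 \left(-15 + T\right) = -195 + 13 T$)
$\frac{1}{157097 + n{\left(130 \right)}} = \frac{1}{157097 + \left(-195 + 13 \cdot 130\right)} = \frac{1}{157097 + \left(-195 + 1690\right)} = \frac{1}{157097 + 1495} = \frac{1}{158592}$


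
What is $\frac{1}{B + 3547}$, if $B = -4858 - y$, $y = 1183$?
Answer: $- \frac{1}{2494} \approx -0.00040096$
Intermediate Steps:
$B = -6041$ ($B = -4858 - 1183 = -6041$)
$\frac{1}{B + 3547} = \frac{1}{-6041 + 3547} = \frac{1}{-2494} = - \frac{1}{2494}$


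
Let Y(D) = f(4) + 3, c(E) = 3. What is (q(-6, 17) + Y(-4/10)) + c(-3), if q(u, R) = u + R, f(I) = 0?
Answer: 17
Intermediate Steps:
Y(D) = 3 (Y(D) = 0 + 3 = 3)
q(u, R) = R + u
(q(-6, 17) + Y(-4/10)) + c(-3) = ((17 - 6) + 3) + 3 = (11 + 3) + 3 = 14 + 3 = 17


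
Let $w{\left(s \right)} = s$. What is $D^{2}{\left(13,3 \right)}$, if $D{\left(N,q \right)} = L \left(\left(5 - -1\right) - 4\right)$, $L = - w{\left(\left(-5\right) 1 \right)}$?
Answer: $100$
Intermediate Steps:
$L = 5$ ($L = - \left(-5\right) 1 = \left(-1\right) \left(-5\right) = 5$)
$D{\left(N,q \right)} = 10$ ($D{\left(N,q \right)} = 5 \left(\left(5 - -1\right) - 4\right) = 5 \left(\left(5 + 1\right) - 4\right) = 5 \left(6 - 4\right) = 5 \cdot 2 = 10$)
$D^{2}{\left(13,3 \right)} = 10^{2} = 100$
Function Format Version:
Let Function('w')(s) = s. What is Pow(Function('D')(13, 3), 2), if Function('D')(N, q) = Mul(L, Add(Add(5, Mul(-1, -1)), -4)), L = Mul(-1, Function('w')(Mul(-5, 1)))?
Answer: 100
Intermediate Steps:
L = 5 (L = Mul(-1, Mul(-5, 1)) = Mul(-1, -5) = 5)
Function('D')(N, q) = 10 (Function('D')(N, q) = Mul(5, Add(Add(5, Mul(-1, -1)), -4)) = Mul(5, Add(Add(5, 1), -4)) = Mul(5, Add(6, -4)) = Mul(5, 2) = 10)
Pow(Function('D')(13, 3), 2) = Pow(10, 2) = 100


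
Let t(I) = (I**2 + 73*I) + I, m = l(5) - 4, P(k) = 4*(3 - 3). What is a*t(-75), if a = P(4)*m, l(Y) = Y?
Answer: 0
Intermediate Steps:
P(k) = 0 (P(k) = 4*0 = 0)
m = 1 (m = 5 - 4 = 1)
a = 0 (a = 0*1 = 0)
t(I) = I**2 + 74*I
a*t(-75) = 0*(-75*(74 - 75)) = 0*(-75*(-1)) = 0*75 = 0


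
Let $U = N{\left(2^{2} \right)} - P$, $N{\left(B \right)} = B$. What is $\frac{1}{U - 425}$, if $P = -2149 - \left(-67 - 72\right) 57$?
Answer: $- \frac{1}{6195} \approx -0.00016142$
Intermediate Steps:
$P = 5774$ ($P = -2149 - \left(-139\right) 57 = -2149 - -7923 = -2149 + 7923 = 5774$)
$U = -5770$ ($U = 2^{2} - 5774 = 4 - 5774 = -5770$)
$\frac{1}{U - 425} = \frac{1}{-5770 - 425} = \frac{1}{-6195} = - \frac{1}{6195}$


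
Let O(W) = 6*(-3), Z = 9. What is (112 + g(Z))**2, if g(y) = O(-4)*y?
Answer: 2500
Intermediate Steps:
O(W) = -18
g(y) = -18*y
(112 + g(Z))**2 = (112 - 18*9)**2 = (112 - 162)**2 = (-50)**2 = 2500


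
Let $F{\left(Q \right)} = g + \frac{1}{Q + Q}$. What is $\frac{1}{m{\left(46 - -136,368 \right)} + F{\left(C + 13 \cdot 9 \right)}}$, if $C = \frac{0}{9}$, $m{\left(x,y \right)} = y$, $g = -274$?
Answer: $\frac{234}{21997} \approx 0.010638$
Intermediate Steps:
$C = 0$ ($C = 0 \cdot \frac{1}{9} = 0$)
$F{\left(Q \right)} = -274 + \frac{1}{2 Q}$ ($F{\left(Q \right)} = -274 + \frac{1}{Q + Q} = -274 + \frac{1}{2 Q}$)
$\frac{1}{m{\left(46 - -136,368 \right)} + F{\left(C + 13 \cdot 9 \right)}} = \frac{1}{368 - \left(274 - \frac{1}{2 \left(0 + 13 \cdot 9\right)}\right)} = \frac{1}{368 - \left(274 - \frac{1}{2 \left(0 + 117\right)}\right)} = \frac{1}{368 - \left(274 - \frac{1}{2 \cdot 117}\right)} = \frac{1}{368 + \left(-274 + \frac{1}{2} \cdot \frac{1}{117}\right)} = \frac{1}{368 + \left(-274 + \frac{1}{234}\right)} = \frac{1}{368 - \frac{64115}{234}} = \frac{1}{\frac{21997}{234}} = \frac{234}{21997}$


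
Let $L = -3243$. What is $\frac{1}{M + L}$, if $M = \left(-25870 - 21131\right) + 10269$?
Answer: $- \frac{1}{39975} \approx -2.5016 \cdot 10^{-5}$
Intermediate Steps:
$M = -36732$ ($M = -47001 + 10269 = -36732$)
$\frac{1}{M + L} = \frac{1}{-36732 - 3243} = \frac{1}{-39975} = - \frac{1}{39975}$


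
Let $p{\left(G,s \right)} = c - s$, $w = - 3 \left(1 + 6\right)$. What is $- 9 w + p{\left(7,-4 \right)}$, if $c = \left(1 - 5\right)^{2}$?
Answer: $209$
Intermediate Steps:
$w = -21$ ($w = \left(-3\right) 7 = -21$)
$c = 16$ ($c = \left(1 - 5\right)^{2} = \left(-4\right)^{2} = 16$)
$p{\left(G,s \right)} = 16 - s$
$- 9 w + p{\left(7,-4 \right)} = \left(-9\right) \left(-21\right) + \left(16 - -4\right) = 189 + \left(16 + 4\right) = 189 + 20 = 209$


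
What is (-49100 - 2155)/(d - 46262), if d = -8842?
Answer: 17085/18368 ≈ 0.93015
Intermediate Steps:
(-49100 - 2155)/(d - 46262) = (-49100 - 2155)/(-8842 - 46262) = -51255/(-55104) = -51255*(-1/55104) = 17085/18368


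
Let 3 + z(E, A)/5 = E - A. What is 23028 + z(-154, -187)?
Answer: 23178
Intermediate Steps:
z(E, A) = -15 - 5*A + 5*E (z(E, A) = -15 + 5*(E - A) = -15 + (-5*A + 5*E) = -15 - 5*A + 5*E)
23028 + z(-154, -187) = 23028 + (-15 - 5*(-187) + 5*(-154)) = 23028 + (-15 + 935 - 770) = 23028 + 150 = 23178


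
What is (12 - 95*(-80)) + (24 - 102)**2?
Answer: 13696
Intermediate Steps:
(12 - 95*(-80)) + (24 - 102)**2 = (12 + 7600) + (-78)**2 = 7612 + 6084 = 13696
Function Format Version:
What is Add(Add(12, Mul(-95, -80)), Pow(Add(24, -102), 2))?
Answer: 13696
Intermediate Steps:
Add(Add(12, Mul(-95, -80)), Pow(Add(24, -102), 2)) = Add(Add(12, 7600), Pow(-78, 2)) = Add(7612, 6084) = 13696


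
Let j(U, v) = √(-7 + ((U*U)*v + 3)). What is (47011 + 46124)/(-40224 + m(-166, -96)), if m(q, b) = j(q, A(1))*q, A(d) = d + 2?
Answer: 16724385/2946067 - 1104315*√20666/23568536 ≈ -1.0589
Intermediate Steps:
A(d) = 2 + d
j(U, v) = √(-4 + v*U²) (j(U, v) = √(-7 + (U²*v + 3)) = √(-7 + (v*U² + 3)) = √(-7 + (3 + v*U²)) = √(-4 + v*U²))
m(q, b) = q*√(-4 + 3*q²) (m(q, b) = √(-4 + (2 + 1)*q²)*q = √(-4 + 3*q²)*q = q*√(-4 + 3*q²))
(47011 + 46124)/(-40224 + m(-166, -96)) = (47011 + 46124)/(-40224 - 166*√(-4 + 3*(-166)²)) = 93135/(-40224 - 166*√(-4 + 3*27556)) = 93135/(-40224 - 166*√(-4 + 82668)) = 93135/(-40224 - 332*√20666)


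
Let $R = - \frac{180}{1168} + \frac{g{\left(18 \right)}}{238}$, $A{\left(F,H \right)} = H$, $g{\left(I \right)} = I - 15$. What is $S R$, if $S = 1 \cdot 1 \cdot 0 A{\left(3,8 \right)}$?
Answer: $0$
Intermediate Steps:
$g{\left(I \right)} = -15 + I$
$R = - \frac{4917}{34748}$ ($R = - \frac{180}{1168} + \frac{-15 + 18}{238} = \left(-180\right) \frac{1}{1168} + 3 \cdot \frac{1}{238} = - \frac{45}{292} + \frac{3}{238} = - \frac{4917}{34748} \approx -0.1415$)
$S = 0$ ($S = 1 \cdot 1 \cdot 0 \cdot 8 = 1 \cdot 0 \cdot 8 = 0 \cdot 8 = 0$)
$S R = 0 \left(- \frac{4917}{34748}\right) = 0$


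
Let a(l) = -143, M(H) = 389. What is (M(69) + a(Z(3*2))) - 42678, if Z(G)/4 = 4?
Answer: -42432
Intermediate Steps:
Z(G) = 16 (Z(G) = 4*4 = 16)
(M(69) + a(Z(3*2))) - 42678 = (389 - 143) - 42678 = 246 - 42678 = -42432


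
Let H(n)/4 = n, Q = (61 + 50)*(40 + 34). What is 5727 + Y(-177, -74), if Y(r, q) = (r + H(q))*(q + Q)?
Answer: -3844493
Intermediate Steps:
Q = 8214 (Q = 111*74 = 8214)
H(n) = 4*n
Y(r, q) = (8214 + q)*(r + 4*q) (Y(r, q) = (r + 4*q)*(q + 8214) = (r + 4*q)*(8214 + q) = (8214 + q)*(r + 4*q))
5727 + Y(-177, -74) = 5727 + (4*(-74)² + 8214*(-177) + 32856*(-74) - 74*(-177)) = 5727 + (4*5476 - 1453878 - 2431344 + 13098) = 5727 + (21904 - 1453878 - 2431344 + 13098) = 5727 - 3850220 = -3844493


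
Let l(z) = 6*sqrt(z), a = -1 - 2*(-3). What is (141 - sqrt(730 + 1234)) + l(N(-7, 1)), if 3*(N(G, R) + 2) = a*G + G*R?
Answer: 141 - 2*sqrt(491) + 24*I ≈ 96.683 + 24.0*I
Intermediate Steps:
a = 5 (a = -1 - 1*(-6) = -1 + 6 = 5)
N(G, R) = -2 + 5*G/3 + G*R/3 (N(G, R) = -2 + (5*G + G*R)/3 = -2 + (5*G/3 + G*R/3) = -2 + 5*G/3 + G*R/3)
(141 - sqrt(730 + 1234)) + l(N(-7, 1)) = (141 - sqrt(730 + 1234)) + 6*sqrt(-2 + (5/3)*(-7) + (1/3)*(-7)*1) = (141 - sqrt(1964)) + 6*sqrt(-2 - 35/3 - 7/3) = (141 - 2*sqrt(491)) + 6*sqrt(-16) = (141 - 2*sqrt(491)) + 6*(4*I) = (141 - 2*sqrt(491)) + 24*I = 141 - 2*sqrt(491) + 24*I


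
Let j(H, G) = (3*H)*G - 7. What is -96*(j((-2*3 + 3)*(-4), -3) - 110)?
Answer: 21600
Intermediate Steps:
j(H, G) = -7 + 3*G*H (j(H, G) = 3*G*H - 7 = -7 + 3*G*H)
-96*(j((-2*3 + 3)*(-4), -3) - 110) = -96*((-7 + 3*(-3)*((-2*3 + 3)*(-4))) - 110) = -96*((-7 + 3*(-3)*((-6 + 3)*(-4))) - 110) = -96*((-7 + 3*(-3)*(-3*(-4))) - 110) = -96*((-7 + 3*(-3)*12) - 110) = -96*((-7 - 108) - 110) = -96*(-115 - 110) = -96*(-225) = 21600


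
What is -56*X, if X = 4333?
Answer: -242648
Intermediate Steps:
-56*X = -56*4333 = -242648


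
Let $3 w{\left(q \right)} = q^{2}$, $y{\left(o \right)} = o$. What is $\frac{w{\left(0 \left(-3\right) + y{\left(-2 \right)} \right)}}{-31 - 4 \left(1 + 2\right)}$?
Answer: $- \frac{4}{129} \approx -0.031008$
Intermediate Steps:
$w{\left(q \right)} = \frac{q^{2}}{3}$
$\frac{w{\left(0 \left(-3\right) + y{\left(-2 \right)} \right)}}{-31 - 4 \left(1 + 2\right)} = \frac{\frac{1}{3} \left(0 \left(-3\right) - 2\right)^{2}}{-31 - 4 \left(1 + 2\right)} = \frac{\frac{1}{3} \left(0 - 2\right)^{2}}{-31 - 12} = \frac{\frac{1}{3} \left(-2\right)^{2}}{-31 - 12} = \frac{\frac{1}{3} \cdot 4}{-43} = \left(- \frac{1}{43}\right) \frac{4}{3} = - \frac{4}{129}$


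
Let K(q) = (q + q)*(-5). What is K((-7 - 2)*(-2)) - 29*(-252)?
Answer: 7128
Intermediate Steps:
K(q) = -10*q (K(q) = (2*q)*(-5) = -10*q)
K((-7 - 2)*(-2)) - 29*(-252) = -10*(-7 - 2)*(-2) - 29*(-252) = -(-90)*(-2) + 7308 = -10*18 + 7308 = -180 + 7308 = 7128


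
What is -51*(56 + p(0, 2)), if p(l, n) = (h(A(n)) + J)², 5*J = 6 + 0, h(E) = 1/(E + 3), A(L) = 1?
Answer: -1185291/400 ≈ -2963.2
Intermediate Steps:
h(E) = 1/(3 + E)
J = 6/5 (J = (6 + 0)/5 = (⅕)*6 = 6/5 ≈ 1.2000)
p(l, n) = 841/400 (p(l, n) = (1/(3 + 1) + 6/5)² = (1/4 + 6/5)² = (¼ + 6/5)² = (29/20)² = 841/400)
-51*(56 + p(0, 2)) = -51*(56 + 841/400) = -51*23241/400 = -1185291/400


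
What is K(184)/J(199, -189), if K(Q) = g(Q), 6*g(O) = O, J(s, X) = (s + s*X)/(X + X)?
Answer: 2898/9353 ≈ 0.30985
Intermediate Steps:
J(s, X) = (s + X*s)/(2*X) (J(s, X) = (s + X*s)/((2*X)) = (s + X*s)*(1/(2*X)) = (s + X*s)/(2*X))
g(O) = O/6
K(Q) = Q/6
K(184)/J(199, -189) = ((1/6)*184)/(((1/2)*199*(1 - 189)/(-189))) = 92/(3*(((1/2)*199*(-1/189)*(-188)))) = 92/(3*(18706/189)) = (92/3)*(189/18706) = 2898/9353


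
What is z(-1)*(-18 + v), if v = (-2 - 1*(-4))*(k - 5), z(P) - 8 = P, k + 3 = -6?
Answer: -322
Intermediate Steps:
k = -9 (k = -3 - 6 = -9)
z(P) = 8 + P
v = -28 (v = (-2 - 1*(-4))*(-9 - 5) = (-2 + 4)*(-14) = 2*(-14) = -28)
z(-1)*(-18 + v) = (8 - 1)*(-18 - 28) = 7*(-46) = -322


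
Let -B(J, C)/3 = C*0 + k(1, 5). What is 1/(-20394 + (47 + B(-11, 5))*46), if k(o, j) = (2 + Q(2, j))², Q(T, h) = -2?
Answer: -1/18232 ≈ -5.4849e-5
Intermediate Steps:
k(o, j) = 0 (k(o, j) = (2 - 2)² = 0² = 0)
B(J, C) = 0 (B(J, C) = -3*(C*0 + 0) = -3*(0 + 0) = -3*0 = 0)
1/(-20394 + (47 + B(-11, 5))*46) = 1/(-20394 + (47 + 0)*46) = 1/(-20394 + 47*46) = 1/(-20394 + 2162) = 1/(-18232) = -1/18232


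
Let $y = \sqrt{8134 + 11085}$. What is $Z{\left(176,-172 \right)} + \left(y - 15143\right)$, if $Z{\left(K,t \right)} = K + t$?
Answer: $-15139 + \sqrt{19219} \approx -15000.0$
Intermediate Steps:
$y = \sqrt{19219} \approx 138.63$
$Z{\left(176,-172 \right)} + \left(y - 15143\right) = \left(176 - 172\right) - \left(15143 - \sqrt{19219}\right) = 4 - \left(15143 - \sqrt{19219}\right) = -15139 + \sqrt{19219}$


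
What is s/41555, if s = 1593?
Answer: 1593/41555 ≈ 0.038335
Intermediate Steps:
s/41555 = 1593/41555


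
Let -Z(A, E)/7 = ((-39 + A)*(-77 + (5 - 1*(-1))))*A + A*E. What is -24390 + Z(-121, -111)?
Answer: 9503513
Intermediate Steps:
Z(A, E) = -7*A*E - 7*A*(2769 - 71*A) (Z(A, E) = -7*(((-39 + A)*(-77 + (5 - 1*(-1))))*A + A*E) = -7*(((-39 + A)*(-77 + (5 + 1)))*A + A*E) = -7*(((-39 + A)*(-77 + 6))*A + A*E) = -7*(((-39 + A)*(-71))*A + A*E) = -7*((2769 - 71*A)*A + A*E) = -7*(A*(2769 - 71*A) + A*E) = -7*(A*E + A*(2769 - 71*A)) = -7*A*E - 7*A*(2769 - 71*A))
-24390 + Z(-121, -111) = -24390 + 7*(-121)*(-2769 - 1*(-111) + 71*(-121)) = -24390 + 7*(-121)*(-2769 + 111 - 8591) = -24390 + 7*(-121)*(-11249) = -24390 + 9527903 = 9503513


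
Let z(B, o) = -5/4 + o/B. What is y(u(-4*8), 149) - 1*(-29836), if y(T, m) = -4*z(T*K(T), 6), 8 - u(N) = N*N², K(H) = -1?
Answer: 122258580/4097 ≈ 29841.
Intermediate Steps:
z(B, o) = -5/4 + o/B (z(B, o) = -5*¼ + o/B = -5/4 + o/B)
u(N) = 8 - N³ (u(N) = 8 - N*N² = 8 - N³)
y(T, m) = 5 + 24/T (y(T, m) = -4*(-5/4 + 6/((T*(-1)))) = -4*(-5/4 + 6/((-T))) = -4*(-5/4 + 6*(-1/T)) = -4*(-5/4 - 6/T) = 5 + 24/T)
y(u(-4*8), 149) - 1*(-29836) = (5 + 24/(8 - (-4*8)³)) - 1*(-29836) = (5 + 24/(8 - (-1*32)³)) + 29836 = (5 + 24/(8 - 1*(-32)³)) + 29836 = (5 + 24/(8 - 1*(-32768))) + 29836 = (5 + 24/(8 + 32768)) + 29836 = (5 + 24/32776) + 29836 = (5 + 24*(1/32776)) + 29836 = (5 + 3/4097) + 29836 = 20488/4097 + 29836 = 122258580/4097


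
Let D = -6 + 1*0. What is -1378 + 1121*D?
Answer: -8104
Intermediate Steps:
D = -6 (D = -6 + 0 = -6)
-1378 + 1121*D = -1378 + 1121*(-6) = -1378 - 6726 = -8104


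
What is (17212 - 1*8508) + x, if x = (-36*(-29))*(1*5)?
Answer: 13924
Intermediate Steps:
x = 5220 (x = 1044*5 = 5220)
(17212 - 1*8508) + x = (17212 - 1*8508) + 5220 = (17212 - 8508) + 5220 = 8704 + 5220 = 13924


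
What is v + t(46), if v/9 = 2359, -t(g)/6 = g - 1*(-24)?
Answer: 20811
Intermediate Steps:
t(g) = -144 - 6*g (t(g) = -6*(g - 1*(-24)) = -6*(g + 24) = -6*(24 + g) = -144 - 6*g)
v = 21231 (v = 9*2359 = 21231)
v + t(46) = 21231 + (-144 - 6*46) = 21231 + (-144 - 276) = 21231 - 420 = 20811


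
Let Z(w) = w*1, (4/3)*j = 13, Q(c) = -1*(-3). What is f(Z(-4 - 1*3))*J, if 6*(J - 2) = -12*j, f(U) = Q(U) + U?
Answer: 70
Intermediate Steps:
Q(c) = 3
j = 39/4 (j = (¾)*13 = 39/4 ≈ 9.7500)
Z(w) = w
f(U) = 3 + U
J = -35/2 (J = 2 + (-12*39/4)/6 = 2 + (⅙)*(-117) = 2 - 39/2 = -35/2 ≈ -17.500)
f(Z(-4 - 1*3))*J = (3 + (-4 - 1*3))*(-35/2) = (3 + (-4 - 3))*(-35/2) = (3 - 7)*(-35/2) = -4*(-35/2) = 70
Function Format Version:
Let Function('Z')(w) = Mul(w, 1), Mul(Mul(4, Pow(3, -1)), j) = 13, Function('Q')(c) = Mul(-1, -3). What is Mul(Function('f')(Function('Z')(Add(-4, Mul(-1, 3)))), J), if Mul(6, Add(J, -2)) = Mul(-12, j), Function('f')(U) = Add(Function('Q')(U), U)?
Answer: 70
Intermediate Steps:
Function('Q')(c) = 3
j = Rational(39, 4) (j = Mul(Rational(3, 4), 13) = Rational(39, 4) ≈ 9.7500)
Function('Z')(w) = w
Function('f')(U) = Add(3, U)
J = Rational(-35, 2) (J = Add(2, Mul(Rational(1, 6), Mul(-12, Rational(39, 4)))) = Add(2, Mul(Rational(1, 6), -117)) = Add(2, Rational(-39, 2)) = Rational(-35, 2) ≈ -17.500)
Mul(Function('f')(Function('Z')(Add(-4, Mul(-1, 3)))), J) = Mul(Add(3, Add(-4, Mul(-1, 3))), Rational(-35, 2)) = Mul(Add(3, Add(-4, -3)), Rational(-35, 2)) = Mul(Add(3, -7), Rational(-35, 2)) = Mul(-4, Rational(-35, 2)) = 70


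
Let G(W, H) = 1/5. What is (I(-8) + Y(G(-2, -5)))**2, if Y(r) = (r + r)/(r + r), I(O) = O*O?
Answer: 4225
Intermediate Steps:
I(O) = O**2
G(W, H) = 1/5
Y(r) = 1 (Y(r) = (2*r)/((2*r)) = (2*r)*(1/(2*r)) = 1)
(I(-8) + Y(G(-2, -5)))**2 = ((-8)**2 + 1)**2 = (64 + 1)**2 = 65**2 = 4225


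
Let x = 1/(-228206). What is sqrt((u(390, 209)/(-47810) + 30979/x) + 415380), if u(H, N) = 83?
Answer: 9*I*sqrt(199490125612763230)/47810 ≈ 84078.0*I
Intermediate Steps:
x = -1/228206 ≈ -4.3820e-6
sqrt((u(390, 209)/(-47810) + 30979/x) + 415380) = sqrt((83/(-47810) + 30979/(-1/228206)) + 415380) = sqrt((83*(-1/47810) + 30979*(-228206)) + 415380) = sqrt((-83/47810 - 7069593674) + 415380) = sqrt(-337997273554023/47810 + 415380) = sqrt(-337977414236223/47810) = 9*I*sqrt(199490125612763230)/47810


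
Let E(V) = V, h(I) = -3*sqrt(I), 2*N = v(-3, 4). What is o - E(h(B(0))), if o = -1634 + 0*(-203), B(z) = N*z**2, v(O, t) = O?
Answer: -1634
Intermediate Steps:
N = -3/2 (N = (1/2)*(-3) = -3/2 ≈ -1.5000)
B(z) = -3*z**2/2
o = -1634 (o = -1634 + 0 = -1634)
o - E(h(B(0))) = -1634 - (-3)*sqrt(-3/2*0**2) = -1634 - (-3)*sqrt(-3/2*0) = -1634 - (-3)*sqrt(0) = -1634 - (-3)*0 = -1634 - 1*0 = -1634 + 0 = -1634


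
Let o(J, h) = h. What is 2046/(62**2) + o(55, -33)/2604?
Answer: 451/868 ≈ 0.51959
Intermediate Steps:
2046/(62**2) + o(55, -33)/2604 = 2046/(62**2) - 33/2604 = 2046/3844 - 33*1/2604 = 2046*(1/3844) - 11/868 = 33/62 - 11/868 = 451/868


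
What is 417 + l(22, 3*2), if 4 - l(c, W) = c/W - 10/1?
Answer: 1282/3 ≈ 427.33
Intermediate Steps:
l(c, W) = 14 - c/W (l(c, W) = 4 - (c/W - 10/1) = 4 - (c/W - 10*1) = 4 - (c/W - 10) = 4 - (-10 + c/W) = 4 + (10 - c/W) = 14 - c/W)
417 + l(22, 3*2) = 417 + (14 - 1*22/3*2) = 417 + (14 - 1*22/6) = 417 + (14 - 1*22*⅙) = 417 + (14 - 11/3) = 417 + 31/3 = 1282/3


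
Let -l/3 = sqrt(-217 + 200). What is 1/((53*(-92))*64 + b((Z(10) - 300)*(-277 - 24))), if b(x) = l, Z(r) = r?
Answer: I/(-312064*I + 3*sqrt(17)) ≈ -3.2045e-6 + 1.2702e-10*I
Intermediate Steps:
l = -3*I*sqrt(17) (l = -3*sqrt(-217 + 200) = -3*I*sqrt(17) ≈ -12.369*I)
b(x) = -3*I*sqrt(17)
1/((53*(-92))*64 + b((Z(10) - 300)*(-277 - 24))) = 1/((53*(-92))*64 - 3*I*sqrt(17)) = 1/(-4876*64 - 3*I*sqrt(17)) = 1/(-312064 - 3*I*sqrt(17))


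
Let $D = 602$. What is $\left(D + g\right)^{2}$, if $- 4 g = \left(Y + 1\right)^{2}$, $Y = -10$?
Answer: $\frac{5414929}{16} \approx 3.3843 \cdot 10^{5}$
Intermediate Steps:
$g = - \frac{81}{4}$ ($g = - \frac{\left(-10 + 1\right)^{2}}{4} = - \frac{\left(-9\right)^{2}}{4} = \left(- \frac{1}{4}\right) 81 = - \frac{81}{4} \approx -20.25$)
$\left(D + g\right)^{2} = \left(602 - \frac{81}{4}\right)^{2} = \left(\frac{2327}{4}\right)^{2} = \frac{5414929}{16}$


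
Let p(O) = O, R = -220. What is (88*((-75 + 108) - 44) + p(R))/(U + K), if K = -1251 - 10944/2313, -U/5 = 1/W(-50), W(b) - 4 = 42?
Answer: 14044536/14846543 ≈ 0.94598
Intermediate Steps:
W(b) = 46 (W(b) = 4 + 42 = 46)
U = -5/46 ≈ -0.10870
K = -322723/257 (K = -1251 - 10944/2313 = -1251 - 1*1216/257 = -1251 - 1216/257 = -322723/257 ≈ -1255.7)
(88*((-75 + 108) - 44) + p(R))/(U + K) = (88*((-75 + 108) - 44) - 220)/(-5/46 - 322723/257) = (88*(33 - 44) - 220)/(-14846543/11822) = (88*(-11) - 220)*(-11822/14846543) = (-968 - 220)*(-11822/14846543) = -1188*(-11822/14846543) = 14044536/14846543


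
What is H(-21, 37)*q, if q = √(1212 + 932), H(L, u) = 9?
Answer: 36*√134 ≈ 416.73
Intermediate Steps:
q = 4*√134 (q = √2144 = 4*√134 ≈ 46.303)
H(-21, 37)*q = 9*(4*√134) = 36*√134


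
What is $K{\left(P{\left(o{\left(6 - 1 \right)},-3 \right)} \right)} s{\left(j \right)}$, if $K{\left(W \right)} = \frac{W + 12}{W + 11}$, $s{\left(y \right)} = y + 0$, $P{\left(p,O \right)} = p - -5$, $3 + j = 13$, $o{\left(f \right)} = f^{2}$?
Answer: $\frac{420}{41} \approx 10.244$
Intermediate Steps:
$j = 10$ ($j = -3 + 13 = 10$)
$P{\left(p,O \right)} = 5 + p$ ($P{\left(p,O \right)} = p + 5 = 5 + p$)
$s{\left(y \right)} = y$
$K{\left(W \right)} = \frac{12 + W}{11 + W}$
$K{\left(P{\left(o{\left(6 - 1 \right)},-3 \right)} \right)} s{\left(j \right)} = \frac{12 + \left(5 + \left(6 - 1\right)^{2}\right)}{11 + \left(5 + \left(6 - 1\right)^{2}\right)} 10 = \frac{12 + \left(5 + 5^{2}\right)}{11 + \left(5 + 5^{2}\right)} 10 = \frac{12 + \left(5 + 25\right)}{11 + \left(5 + 25\right)} 10 = \frac{12 + 30}{11 + 30} \cdot 10 = \frac{1}{41} \cdot 42 \cdot 10 = \frac{42}{41} \cdot 10 = \frac{420}{41}$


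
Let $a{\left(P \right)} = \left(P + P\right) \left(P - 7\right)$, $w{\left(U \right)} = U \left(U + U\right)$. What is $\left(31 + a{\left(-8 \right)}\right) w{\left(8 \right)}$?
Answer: $34688$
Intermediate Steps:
$w{\left(U \right)} = 2 U^{2}$ ($w{\left(U \right)} = U 2 U = 2 U^{2}$)
$a{\left(P \right)} = 2 P \left(-7 + P\right)$
$\left(31 + a{\left(-8 \right)}\right) w{\left(8 \right)} = \left(31 + 2 \left(-8\right) \left(-7 - 8\right)\right) 2 \cdot 8^{2} = \left(31 + 2 \left(-8\right) \left(-15\right)\right) 2 \cdot 64 = \left(31 + 240\right) 128 = 271 \cdot 128 = 34688$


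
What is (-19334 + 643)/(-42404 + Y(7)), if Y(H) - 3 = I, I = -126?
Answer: 18691/42527 ≈ 0.43951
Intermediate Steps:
Y(H) = -123 (Y(H) = 3 - 126 = -123)
(-19334 + 643)/(-42404 + Y(7)) = (-19334 + 643)/(-42404 - 123) = -18691/(-42527) = -18691*(-1/42527) = 18691/42527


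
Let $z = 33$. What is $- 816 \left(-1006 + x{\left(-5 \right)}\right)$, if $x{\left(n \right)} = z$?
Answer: $793968$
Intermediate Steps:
$x{\left(n \right)} = 33$
$- 816 \left(-1006 + x{\left(-5 \right)}\right) = - 816 \left(-1006 + 33\right) = \left(-816\right) \left(-973\right) = 793968$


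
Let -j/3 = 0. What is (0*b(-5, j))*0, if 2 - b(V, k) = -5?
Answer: 0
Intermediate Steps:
j = 0 (j = -3*0 = 0)
b(V, k) = 7 (b(V, k) = 2 - 1*(-5) = 2 + 5 = 7)
(0*b(-5, j))*0 = (0*7)*0 = 0*0 = 0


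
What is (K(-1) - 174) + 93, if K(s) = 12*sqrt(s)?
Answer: -81 + 12*I ≈ -81.0 + 12.0*I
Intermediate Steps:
(K(-1) - 174) + 93 = (12*sqrt(-1) - 174) + 93 = (12*I - 174) + 93 = (-174 + 12*I) + 93 = -81 + 12*I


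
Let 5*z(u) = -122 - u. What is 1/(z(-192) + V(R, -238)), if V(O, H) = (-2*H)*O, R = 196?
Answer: 1/93310 ≈ 1.0717e-5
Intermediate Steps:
V(O, H) = -2*H*O
z(u) = -122/5 - u/5 (z(u) = (-122 - u)/5 = -122/5 - u/5)
1/(z(-192) + V(R, -238)) = 1/((-122/5 - 1/5*(-192)) - 2*(-238)*196) = 1/((-122/5 + 192/5) + 93296) = 1/(14 + 93296) = 1/93310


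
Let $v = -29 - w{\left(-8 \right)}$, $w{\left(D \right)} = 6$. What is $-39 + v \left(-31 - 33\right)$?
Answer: $2201$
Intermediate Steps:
$v = -35$ ($v = -29 - 6 = -35$)
$-39 + v \left(-31 - 33\right) = -39 - 35 \left(-31 - 33\right) = -39 - -2240 = -39 + 2240 = 2201$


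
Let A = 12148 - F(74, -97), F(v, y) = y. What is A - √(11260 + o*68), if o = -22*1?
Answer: 12245 - 2*√2441 ≈ 12146.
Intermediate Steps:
o = -22
A = 12245 (A = 12148 - 1*(-97) = 12148 + 97 = 12245)
A - √(11260 + o*68) = 12245 - √(11260 - 22*68) = 12245 - √(11260 - 1496) = 12245 - √9764 = 12245 - 2*√2441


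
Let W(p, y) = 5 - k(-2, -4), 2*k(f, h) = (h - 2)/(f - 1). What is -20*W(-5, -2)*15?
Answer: -1200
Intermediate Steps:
k(f, h) = (-2 + h)/(2*(-1 + f)) (k(f, h) = ((h - 2)/(f - 1))/2 = ((-2 + h)/(-1 + f))/2 = (-2 + h)/(2*(-1 + f)))
W(p, y) = 4 (W(p, y) = 5 - (-2 - 4)/(2*(-1 - 2)) = 5 - (-6)/(2*(-3)) = 5 - (-1)*(-6)/(2*3) = 5 - 1*1 = 5 - 1 = 4)
-20*W(-5, -2)*15 = -20*4*15 = -80*15 = -1200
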